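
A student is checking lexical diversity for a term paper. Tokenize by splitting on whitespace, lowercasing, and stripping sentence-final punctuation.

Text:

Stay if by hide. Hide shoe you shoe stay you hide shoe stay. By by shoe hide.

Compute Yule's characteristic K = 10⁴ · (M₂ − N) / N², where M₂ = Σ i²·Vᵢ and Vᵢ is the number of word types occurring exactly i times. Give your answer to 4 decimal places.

1314.8789

Frequencies: hide:4, shoe:4, stay:3, by:3, you:2, if:1
N = 17. Frequency spectrum: V_1=1, V_2=1, V_3=2, V_4=2
M₂ = 1²·1 + 2²·1 + 3²·2 + 4²·2 = 55
K = 10000 × (55 − 17) / 17² = 1314.8789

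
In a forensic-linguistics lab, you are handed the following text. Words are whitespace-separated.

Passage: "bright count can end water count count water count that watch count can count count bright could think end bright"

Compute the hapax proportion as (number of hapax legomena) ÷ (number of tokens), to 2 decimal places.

Frequencies: count:7, bright:3, can:2, end:2, water:2, that:1, watch:1, could:1, think:1
Hapax count = 4; token count = 20.
Ratio = 4 / 20 = 0.20

0.20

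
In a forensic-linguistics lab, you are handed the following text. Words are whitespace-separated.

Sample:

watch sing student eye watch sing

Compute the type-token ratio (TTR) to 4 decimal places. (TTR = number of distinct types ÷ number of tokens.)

N = 6 tokens, V = 4 types.
TTR = V / N = 4 / 6 = 0.6667

0.6667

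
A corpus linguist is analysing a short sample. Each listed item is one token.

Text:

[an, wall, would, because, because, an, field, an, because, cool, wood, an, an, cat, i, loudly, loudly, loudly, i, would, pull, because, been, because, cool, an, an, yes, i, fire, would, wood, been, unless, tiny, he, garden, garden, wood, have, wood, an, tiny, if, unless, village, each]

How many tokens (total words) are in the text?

47

Tokens: an, wall, would, because, because, an, field, an, because, cool, wood, an, an, cat, i, loudly, loudly, loudly, i, would, pull, because, been, because, cool, an, an, yes, i, fire, would, wood, been, unless, tiny, he, garden, garden, wood, have, wood, an, tiny, if, unless, village, each
N = 47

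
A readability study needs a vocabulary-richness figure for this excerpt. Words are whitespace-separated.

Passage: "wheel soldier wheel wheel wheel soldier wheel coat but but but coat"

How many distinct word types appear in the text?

4

Distinct types: {but, coat, soldier, wheel}
V = 4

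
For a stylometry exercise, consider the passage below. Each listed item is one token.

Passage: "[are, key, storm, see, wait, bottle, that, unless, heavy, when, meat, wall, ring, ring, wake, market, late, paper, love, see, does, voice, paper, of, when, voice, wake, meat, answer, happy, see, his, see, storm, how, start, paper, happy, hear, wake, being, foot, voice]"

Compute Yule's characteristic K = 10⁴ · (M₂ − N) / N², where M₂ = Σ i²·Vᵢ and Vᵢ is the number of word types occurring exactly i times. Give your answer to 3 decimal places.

216.333

Frequencies: see:4, wake:3, paper:3, voice:3, storm:2, when:2, meat:2, ring:2, happy:2, are:1, key:1, wait:1, bottle:1, that:1, unless:1, heavy:1, wall:1, market:1, late:1, love:1, … (9 more, each freq 1)
N = 43. Frequency spectrum: V_1=20, V_2=5, V_3=3, V_4=1
M₂ = 1²·20 + 2²·5 + 3²·3 + 4²·1 = 83
K = 10000 × (83 − 43) / 43² = 216.333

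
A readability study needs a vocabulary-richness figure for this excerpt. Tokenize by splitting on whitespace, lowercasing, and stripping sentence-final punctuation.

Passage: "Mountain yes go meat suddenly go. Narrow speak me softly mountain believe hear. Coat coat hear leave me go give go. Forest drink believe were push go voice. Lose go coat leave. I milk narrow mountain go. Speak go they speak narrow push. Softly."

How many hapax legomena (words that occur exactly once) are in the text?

Frequencies: go:8, mountain:3, narrow:3, speak:3, coat:3, me:2, softly:2, believe:2, hear:2, leave:2, push:2, yes:1, meat:1, suddenly:1, give:1, forest:1, drink:1, were:1, voice:1, lose:1, … (3 more, each freq 1)
Hapax (freq=1): drink, forest, give, i, lose, meat, milk, suddenly, they, voice, were, yes

12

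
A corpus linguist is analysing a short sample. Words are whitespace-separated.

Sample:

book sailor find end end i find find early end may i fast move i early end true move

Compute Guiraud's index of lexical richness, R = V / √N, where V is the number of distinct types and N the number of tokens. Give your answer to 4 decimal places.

2.2942

N = 19, V = 10.
√N = 4.358899
R = 10 / 4.358899 = 2.2942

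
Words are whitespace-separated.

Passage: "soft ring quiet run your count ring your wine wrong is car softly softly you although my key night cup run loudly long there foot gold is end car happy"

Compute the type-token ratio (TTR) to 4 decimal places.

N = 30 tokens, V = 24 types.
TTR = V / N = 24 / 30 = 0.8000

0.8000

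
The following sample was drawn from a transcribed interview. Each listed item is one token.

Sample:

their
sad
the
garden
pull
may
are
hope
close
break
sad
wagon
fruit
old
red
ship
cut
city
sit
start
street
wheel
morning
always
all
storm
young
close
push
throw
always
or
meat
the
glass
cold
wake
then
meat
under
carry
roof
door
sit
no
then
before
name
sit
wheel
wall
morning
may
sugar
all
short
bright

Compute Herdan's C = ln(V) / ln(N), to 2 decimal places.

N = 57, V = 45.
ln(V) = 3.806662, ln(N) = 4.043051
C = 3.806662 / 4.043051 = 0.94

0.94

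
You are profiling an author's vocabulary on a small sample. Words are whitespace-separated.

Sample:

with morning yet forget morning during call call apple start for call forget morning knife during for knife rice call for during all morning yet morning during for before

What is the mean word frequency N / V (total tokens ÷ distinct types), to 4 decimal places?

N = 29 tokens, V = 13 types.
Mean frequency = N / V = 29 / 13 = 2.2308

2.2308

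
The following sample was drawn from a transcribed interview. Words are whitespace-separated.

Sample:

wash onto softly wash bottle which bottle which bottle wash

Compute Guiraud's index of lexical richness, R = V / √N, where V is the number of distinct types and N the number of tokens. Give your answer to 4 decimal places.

1.5811

N = 10, V = 5.
√N = 3.162278
R = 5 / 3.162278 = 1.5811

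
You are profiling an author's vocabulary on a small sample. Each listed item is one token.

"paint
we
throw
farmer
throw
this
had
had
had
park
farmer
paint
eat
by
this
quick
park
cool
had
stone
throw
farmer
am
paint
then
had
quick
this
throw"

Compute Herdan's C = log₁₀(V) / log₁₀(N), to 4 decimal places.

N = 29, V = 14.
log₁₀(V) = 1.146128, log₁₀(N) = 1.462398
C = 1.146128 / 1.462398 = 0.7837

0.7837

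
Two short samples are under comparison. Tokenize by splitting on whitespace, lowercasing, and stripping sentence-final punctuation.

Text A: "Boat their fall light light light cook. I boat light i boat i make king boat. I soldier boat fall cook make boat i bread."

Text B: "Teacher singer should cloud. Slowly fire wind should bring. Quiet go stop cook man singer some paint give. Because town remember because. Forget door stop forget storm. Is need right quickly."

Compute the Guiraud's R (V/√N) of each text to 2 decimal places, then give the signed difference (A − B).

-2.67

A: V=10, N=25, R=2.00
B: V=26, N=31, R=4.67
Difference = 2.00 − 4.67 = -2.67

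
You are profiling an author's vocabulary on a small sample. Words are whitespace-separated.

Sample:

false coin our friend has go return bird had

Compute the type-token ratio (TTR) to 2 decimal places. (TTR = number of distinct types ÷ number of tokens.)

N = 9 tokens, V = 9 types.
TTR = V / N = 9 / 9 = 1.00

1.00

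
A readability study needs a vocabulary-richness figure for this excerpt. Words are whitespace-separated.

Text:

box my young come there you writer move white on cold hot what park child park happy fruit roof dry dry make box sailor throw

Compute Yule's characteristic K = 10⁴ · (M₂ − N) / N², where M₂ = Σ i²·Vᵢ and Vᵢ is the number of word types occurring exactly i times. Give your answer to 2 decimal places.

96.00

Frequencies: box:2, park:2, dry:2, my:1, young:1, come:1, there:1, you:1, writer:1, move:1, white:1, on:1, cold:1, hot:1, what:1, child:1, happy:1, fruit:1, roof:1, make:1, … (2 more, each freq 1)
N = 25. Frequency spectrum: V_1=19, V_2=3
M₂ = 1²·19 + 2²·3 = 31
K = 10000 × (31 − 25) / 25² = 96.00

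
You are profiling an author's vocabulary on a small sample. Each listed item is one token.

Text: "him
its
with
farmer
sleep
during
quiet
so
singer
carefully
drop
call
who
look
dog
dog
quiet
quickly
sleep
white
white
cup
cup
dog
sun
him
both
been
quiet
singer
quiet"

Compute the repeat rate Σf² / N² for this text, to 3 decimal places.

Frequencies: quiet:4, dog:3, him:2, sleep:2, singer:2, white:2, cup:2, its:1, with:1, farmer:1, during:1, so:1, carefully:1, drop:1, call:1, who:1, look:1, quickly:1, sun:1, both:1, … (1 more, each freq 1)
Σf² = 59; N² = 961
Repeat rate = 59 / 961 = 0.061

0.061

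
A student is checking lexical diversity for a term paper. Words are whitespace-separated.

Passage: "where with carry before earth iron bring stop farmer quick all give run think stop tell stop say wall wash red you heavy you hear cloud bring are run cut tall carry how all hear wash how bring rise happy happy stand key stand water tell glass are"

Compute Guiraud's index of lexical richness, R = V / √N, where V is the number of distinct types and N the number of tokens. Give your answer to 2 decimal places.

4.76

N = 48, V = 33.
√N = 6.928203
R = 33 / 6.928203 = 4.76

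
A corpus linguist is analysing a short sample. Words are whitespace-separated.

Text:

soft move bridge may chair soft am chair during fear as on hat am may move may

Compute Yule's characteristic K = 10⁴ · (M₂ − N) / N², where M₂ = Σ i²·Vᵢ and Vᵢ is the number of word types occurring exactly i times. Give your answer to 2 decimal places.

Frequencies: may:3, soft:2, move:2, chair:2, am:2, bridge:1, during:1, fear:1, as:1, on:1, hat:1
N = 17. Frequency spectrum: V_1=6, V_2=4, V_3=1
M₂ = 1²·6 + 2²·4 + 3²·1 = 31
K = 10000 × (31 − 17) / 17² = 484.43

484.43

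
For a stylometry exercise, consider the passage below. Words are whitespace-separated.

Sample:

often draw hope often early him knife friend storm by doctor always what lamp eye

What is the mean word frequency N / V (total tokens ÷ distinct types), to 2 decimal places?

1.07

N = 15 tokens, V = 14 types.
Mean frequency = N / V = 15 / 14 = 1.07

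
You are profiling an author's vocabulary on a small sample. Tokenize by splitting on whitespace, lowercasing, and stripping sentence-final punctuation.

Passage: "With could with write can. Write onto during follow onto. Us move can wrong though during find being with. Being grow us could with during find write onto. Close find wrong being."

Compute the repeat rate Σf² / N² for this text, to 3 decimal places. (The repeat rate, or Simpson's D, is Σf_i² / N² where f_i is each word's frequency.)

Frequencies: with:4, write:3, onto:3, during:3, find:3, being:3, could:2, can:2, us:2, wrong:2, follow:1, move:1, though:1, grow:1, close:1
Σf² = 82; N² = 1024
Repeat rate = 82 / 1024 = 0.080

0.080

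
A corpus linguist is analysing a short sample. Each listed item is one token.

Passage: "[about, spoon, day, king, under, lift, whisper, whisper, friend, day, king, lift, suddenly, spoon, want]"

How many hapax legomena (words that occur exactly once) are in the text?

Frequencies: spoon:2, day:2, king:2, lift:2, whisper:2, about:1, under:1, friend:1, suddenly:1, want:1
Hapax (freq=1): about, friend, suddenly, under, want

5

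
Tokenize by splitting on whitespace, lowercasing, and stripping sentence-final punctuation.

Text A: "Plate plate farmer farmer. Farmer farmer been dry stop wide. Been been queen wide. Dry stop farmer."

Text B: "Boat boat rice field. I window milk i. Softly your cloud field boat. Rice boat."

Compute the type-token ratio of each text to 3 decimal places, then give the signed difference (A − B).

TTR(A) = 7/17 = 0.412
TTR(B) = 9/15 = 0.600
Difference = 0.412 − 0.600 = -0.188

-0.188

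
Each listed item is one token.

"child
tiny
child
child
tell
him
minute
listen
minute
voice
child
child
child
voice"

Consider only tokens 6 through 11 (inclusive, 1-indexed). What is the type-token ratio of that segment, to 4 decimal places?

0.8333

Segment tokens 6–11: him, minute, listen, minute, voice, child
Segment N = 6, segment V = 5.
TTR = 5 / 6 = 0.8333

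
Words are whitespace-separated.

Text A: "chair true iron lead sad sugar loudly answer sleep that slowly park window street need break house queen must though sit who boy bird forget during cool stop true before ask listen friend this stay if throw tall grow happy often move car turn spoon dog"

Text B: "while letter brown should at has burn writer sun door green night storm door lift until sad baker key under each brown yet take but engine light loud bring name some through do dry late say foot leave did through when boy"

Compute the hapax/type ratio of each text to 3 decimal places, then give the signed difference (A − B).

0.055

A: hapax=44, V=45, ratio=0.978
B: hapax=36, V=39, ratio=0.923
Difference = 0.978 − 0.923 = 0.055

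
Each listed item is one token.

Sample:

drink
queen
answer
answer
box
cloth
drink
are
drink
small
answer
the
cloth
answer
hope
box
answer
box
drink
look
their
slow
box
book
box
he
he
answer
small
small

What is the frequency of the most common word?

6

Frequencies: answer:6, box:5, drink:4, small:3, cloth:2, he:2, queen:1, are:1, the:1, hope:1, look:1, their:1, slow:1, book:1
Most common: 'answer' with frequency 6.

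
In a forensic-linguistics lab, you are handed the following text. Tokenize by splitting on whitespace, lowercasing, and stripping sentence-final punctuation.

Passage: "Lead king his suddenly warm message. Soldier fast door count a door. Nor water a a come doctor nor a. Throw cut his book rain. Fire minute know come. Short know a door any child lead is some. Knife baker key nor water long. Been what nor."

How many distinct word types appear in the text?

Distinct types: {a, any, baker, been, book, child, come, count, cut, doctor, door, fast, fire, his, is, key, king, knife, know, lead, long, message, minute, nor, rain, short, soldier, some, suddenly, throw, warm, water, what}
V = 33

33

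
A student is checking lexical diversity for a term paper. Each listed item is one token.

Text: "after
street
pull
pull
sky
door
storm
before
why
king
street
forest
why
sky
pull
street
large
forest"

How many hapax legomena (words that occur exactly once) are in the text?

Frequencies: street:3, pull:3, sky:2, why:2, forest:2, after:1, door:1, storm:1, before:1, king:1, large:1
Hapax (freq=1): after, before, door, king, large, storm

6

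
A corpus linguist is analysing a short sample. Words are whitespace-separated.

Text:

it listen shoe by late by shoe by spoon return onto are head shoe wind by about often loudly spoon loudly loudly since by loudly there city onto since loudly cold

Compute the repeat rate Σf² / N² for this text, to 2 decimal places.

Frequencies: by:5, loudly:5, shoe:3, spoon:2, onto:2, since:2, it:1, listen:1, late:1, return:1, are:1, head:1, wind:1, about:1, often:1, there:1, city:1, cold:1
Σf² = 83; N² = 961
Repeat rate = 83 / 961 = 0.09

0.09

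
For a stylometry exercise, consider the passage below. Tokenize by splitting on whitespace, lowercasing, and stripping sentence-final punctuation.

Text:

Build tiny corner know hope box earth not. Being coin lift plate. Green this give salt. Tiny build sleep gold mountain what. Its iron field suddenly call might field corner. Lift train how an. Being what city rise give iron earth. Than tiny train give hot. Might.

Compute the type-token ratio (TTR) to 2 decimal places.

N = 47 tokens, V = 33 types.
TTR = V / N = 33 / 47 = 0.70

0.70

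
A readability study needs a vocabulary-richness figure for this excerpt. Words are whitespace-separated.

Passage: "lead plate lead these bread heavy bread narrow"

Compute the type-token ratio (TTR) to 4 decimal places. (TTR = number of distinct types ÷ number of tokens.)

N = 8 tokens, V = 6 types.
TTR = V / N = 6 / 8 = 0.7500

0.7500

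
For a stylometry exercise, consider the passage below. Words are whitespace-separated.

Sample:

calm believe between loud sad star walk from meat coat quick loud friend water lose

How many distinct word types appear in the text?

14

Distinct types: {believe, between, calm, coat, friend, from, lose, loud, meat, quick, sad, star, walk, water}
V = 14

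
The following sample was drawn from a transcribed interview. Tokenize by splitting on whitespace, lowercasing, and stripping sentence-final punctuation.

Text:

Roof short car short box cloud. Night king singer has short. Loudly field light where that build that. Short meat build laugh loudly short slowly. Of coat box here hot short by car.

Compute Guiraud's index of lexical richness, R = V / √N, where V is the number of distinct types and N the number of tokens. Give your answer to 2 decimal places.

4.00

N = 33, V = 23.
√N = 5.744563
R = 23 / 5.744563 = 4.00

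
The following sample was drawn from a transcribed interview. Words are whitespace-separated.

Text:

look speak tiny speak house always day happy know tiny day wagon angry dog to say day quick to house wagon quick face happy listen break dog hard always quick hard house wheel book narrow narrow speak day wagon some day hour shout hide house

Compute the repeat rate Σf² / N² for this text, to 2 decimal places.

0.05

Frequencies: day:5, house:4, speak:3, wagon:3, quick:3, tiny:2, always:2, happy:2, dog:2, to:2, hard:2, narrow:2, look:1, know:1, angry:1, say:1, face:1, listen:1, break:1, wheel:1, … (5 more, each freq 1)
Σf² = 109; N² = 2025
Repeat rate = 109 / 2025 = 0.05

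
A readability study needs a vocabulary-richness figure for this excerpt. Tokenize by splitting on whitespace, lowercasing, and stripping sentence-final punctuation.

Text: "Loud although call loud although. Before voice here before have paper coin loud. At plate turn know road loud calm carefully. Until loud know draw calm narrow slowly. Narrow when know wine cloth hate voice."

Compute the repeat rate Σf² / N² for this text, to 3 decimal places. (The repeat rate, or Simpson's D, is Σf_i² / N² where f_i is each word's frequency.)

0.058

Frequencies: loud:5, know:3, although:2, before:2, voice:2, calm:2, narrow:2, call:1, here:1, have:1, paper:1, coin:1, at:1, plate:1, turn:1, road:1, carefully:1, until:1, draw:1, slowly:1, … (4 more, each freq 1)
Σf² = 71; N² = 1225
Repeat rate = 71 / 1225 = 0.058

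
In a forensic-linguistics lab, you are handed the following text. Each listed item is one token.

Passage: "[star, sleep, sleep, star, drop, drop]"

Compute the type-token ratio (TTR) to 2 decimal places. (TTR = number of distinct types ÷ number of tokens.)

0.50

N = 6 tokens, V = 3 types.
TTR = V / N = 3 / 6 = 0.50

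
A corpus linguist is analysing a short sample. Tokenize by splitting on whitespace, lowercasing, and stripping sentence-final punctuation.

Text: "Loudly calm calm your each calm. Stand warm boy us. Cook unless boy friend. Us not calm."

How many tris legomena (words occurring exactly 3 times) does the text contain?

Frequencies: calm:4, boy:2, us:2, loudly:1, your:1, each:1, stand:1, warm:1, cook:1, unless:1, friend:1, not:1
Words with frequency 3: (none)

0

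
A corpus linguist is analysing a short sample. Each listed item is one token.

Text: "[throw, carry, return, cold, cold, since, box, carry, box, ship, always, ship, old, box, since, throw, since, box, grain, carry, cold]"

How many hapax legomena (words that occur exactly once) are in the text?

Frequencies: box:4, carry:3, cold:3, since:3, throw:2, ship:2, return:1, always:1, old:1, grain:1
Hapax (freq=1): always, grain, old, return

4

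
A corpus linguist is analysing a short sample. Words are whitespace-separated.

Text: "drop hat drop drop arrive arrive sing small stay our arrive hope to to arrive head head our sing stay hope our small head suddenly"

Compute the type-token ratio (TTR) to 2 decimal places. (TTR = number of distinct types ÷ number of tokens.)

N = 25 tokens, V = 11 types.
TTR = V / N = 11 / 25 = 0.44

0.44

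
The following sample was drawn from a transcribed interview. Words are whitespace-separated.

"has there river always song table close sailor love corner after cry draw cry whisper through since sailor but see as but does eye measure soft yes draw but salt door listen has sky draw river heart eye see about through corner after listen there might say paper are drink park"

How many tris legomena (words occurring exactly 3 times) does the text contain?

2

Frequencies: draw:3, but:3, has:2, there:2, river:2, sailor:2, corner:2, after:2, cry:2, through:2, see:2, eye:2, listen:2, always:1, song:1, table:1, close:1, love:1, whisper:1, since:1, … (16 more, each freq 1)
Words with frequency 3: but, draw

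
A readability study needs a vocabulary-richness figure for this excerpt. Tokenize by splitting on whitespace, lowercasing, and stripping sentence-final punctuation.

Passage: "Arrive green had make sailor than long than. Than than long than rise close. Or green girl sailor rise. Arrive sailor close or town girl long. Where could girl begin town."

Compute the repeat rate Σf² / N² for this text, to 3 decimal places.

Frequencies: than:5, sailor:3, long:3, girl:3, arrive:2, green:2, rise:2, close:2, or:2, town:2, had:1, make:1, where:1, could:1, begin:1
Σf² = 81; N² = 961
Repeat rate = 81 / 961 = 0.084

0.084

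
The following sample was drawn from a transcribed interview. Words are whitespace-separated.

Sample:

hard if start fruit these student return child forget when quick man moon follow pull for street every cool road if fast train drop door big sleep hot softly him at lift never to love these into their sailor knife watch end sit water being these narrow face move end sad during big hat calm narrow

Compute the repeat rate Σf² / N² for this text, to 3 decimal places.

Frequencies: these:3, if:2, big:2, end:2, narrow:2, hard:1, start:1, fruit:1, student:1, return:1, child:1, forget:1, when:1, quick:1, man:1, moon:1, follow:1, pull:1, for:1, street:1, … (30 more, each freq 1)
Σf² = 70; N² = 3136
Repeat rate = 70 / 3136 = 0.022

0.022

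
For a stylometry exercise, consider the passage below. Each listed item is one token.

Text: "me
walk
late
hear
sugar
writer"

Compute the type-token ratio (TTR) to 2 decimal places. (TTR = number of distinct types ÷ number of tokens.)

1.00

N = 6 tokens, V = 6 types.
TTR = V / N = 6 / 6 = 1.00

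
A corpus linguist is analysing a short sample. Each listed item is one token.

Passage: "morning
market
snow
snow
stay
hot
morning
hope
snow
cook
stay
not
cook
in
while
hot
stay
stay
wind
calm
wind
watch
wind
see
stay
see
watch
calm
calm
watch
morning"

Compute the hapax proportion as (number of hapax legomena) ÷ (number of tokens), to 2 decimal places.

0.16

Frequencies: stay:5, morning:3, snow:3, wind:3, calm:3, watch:3, hot:2, cook:2, see:2, market:1, hope:1, not:1, in:1, while:1
Hapax count = 5; token count = 31.
Ratio = 5 / 31 = 0.16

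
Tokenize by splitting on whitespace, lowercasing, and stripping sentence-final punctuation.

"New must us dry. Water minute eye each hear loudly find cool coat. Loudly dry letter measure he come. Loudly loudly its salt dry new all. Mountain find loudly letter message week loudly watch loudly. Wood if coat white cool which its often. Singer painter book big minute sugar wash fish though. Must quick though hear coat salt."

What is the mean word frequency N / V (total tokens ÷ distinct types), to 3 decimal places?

N = 58 tokens, V = 38 types.
Mean frequency = N / V = 58 / 38 = 1.526

1.526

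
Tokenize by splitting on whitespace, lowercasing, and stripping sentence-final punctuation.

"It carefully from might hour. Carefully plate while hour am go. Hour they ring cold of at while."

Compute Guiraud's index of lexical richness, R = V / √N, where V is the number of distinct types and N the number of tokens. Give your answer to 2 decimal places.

N = 18, V = 14.
√N = 4.242641
R = 14 / 4.242641 = 3.30

3.30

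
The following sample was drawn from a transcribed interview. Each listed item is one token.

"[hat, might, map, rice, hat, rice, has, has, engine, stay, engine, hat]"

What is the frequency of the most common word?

3

Frequencies: hat:3, rice:2, has:2, engine:2, might:1, map:1, stay:1
Most common: 'hat' with frequency 3.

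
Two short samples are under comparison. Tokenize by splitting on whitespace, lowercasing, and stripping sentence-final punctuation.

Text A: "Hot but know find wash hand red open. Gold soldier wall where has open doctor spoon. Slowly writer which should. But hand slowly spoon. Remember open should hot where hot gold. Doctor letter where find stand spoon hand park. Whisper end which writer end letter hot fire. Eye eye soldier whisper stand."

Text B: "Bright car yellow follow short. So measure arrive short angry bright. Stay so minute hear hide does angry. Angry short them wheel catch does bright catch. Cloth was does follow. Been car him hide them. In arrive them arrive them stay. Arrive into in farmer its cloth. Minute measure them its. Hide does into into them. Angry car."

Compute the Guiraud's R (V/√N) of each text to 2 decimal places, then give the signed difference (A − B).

A: V=27, N=52, R=3.74
B: V=25, N=58, R=3.28
Difference = 3.74 − 3.28 = 0.46

0.46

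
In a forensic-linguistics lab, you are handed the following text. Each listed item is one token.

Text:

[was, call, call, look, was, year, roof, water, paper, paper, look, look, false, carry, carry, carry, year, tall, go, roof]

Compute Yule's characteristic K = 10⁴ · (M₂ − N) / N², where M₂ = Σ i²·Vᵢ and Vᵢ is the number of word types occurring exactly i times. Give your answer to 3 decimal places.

550.000

Frequencies: look:3, carry:3, was:2, call:2, year:2, roof:2, paper:2, water:1, false:1, tall:1, go:1
N = 20. Frequency spectrum: V_1=4, V_2=5, V_3=2
M₂ = 1²·4 + 2²·5 + 3²·2 = 42
K = 10000 × (42 − 20) / 20² = 550.000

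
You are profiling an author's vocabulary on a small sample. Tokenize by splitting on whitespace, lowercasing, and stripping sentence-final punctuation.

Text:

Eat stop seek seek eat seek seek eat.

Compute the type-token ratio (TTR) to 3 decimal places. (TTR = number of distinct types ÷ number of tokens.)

N = 8 tokens, V = 3 types.
TTR = V / N = 3 / 8 = 0.375

0.375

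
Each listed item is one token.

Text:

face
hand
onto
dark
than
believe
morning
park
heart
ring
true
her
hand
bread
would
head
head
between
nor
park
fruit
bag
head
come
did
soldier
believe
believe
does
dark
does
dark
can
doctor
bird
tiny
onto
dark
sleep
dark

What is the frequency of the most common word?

Frequencies: dark:5, believe:3, head:3, hand:2, onto:2, park:2, does:2, face:1, than:1, morning:1, heart:1, ring:1, true:1, her:1, bread:1, would:1, between:1, nor:1, fruit:1, bag:1, … (8 more, each freq 1)
Most common: 'dark' with frequency 5.

5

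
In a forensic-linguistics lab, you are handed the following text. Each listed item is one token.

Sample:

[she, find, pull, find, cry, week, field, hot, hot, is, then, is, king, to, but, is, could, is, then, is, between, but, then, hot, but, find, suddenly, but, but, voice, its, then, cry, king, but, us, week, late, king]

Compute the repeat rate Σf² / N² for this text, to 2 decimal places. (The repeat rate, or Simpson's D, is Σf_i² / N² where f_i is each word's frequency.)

Frequencies: but:6, is:5, then:4, find:3, hot:3, king:3, cry:2, week:2, she:1, pull:1, field:1, to:1, could:1, between:1, suddenly:1, voice:1, its:1, us:1, late:1
Σf² = 123; N² = 1521
Repeat rate = 123 / 1521 = 0.08

0.08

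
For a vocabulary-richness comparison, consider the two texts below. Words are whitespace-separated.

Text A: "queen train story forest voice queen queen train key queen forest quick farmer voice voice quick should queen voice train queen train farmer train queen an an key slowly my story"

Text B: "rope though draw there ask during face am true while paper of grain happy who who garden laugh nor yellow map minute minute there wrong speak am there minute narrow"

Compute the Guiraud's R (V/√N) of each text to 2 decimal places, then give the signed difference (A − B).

A: V=12, N=31, R=2.16
B: V=24, N=30, R=4.38
Difference = 2.16 − 4.38 = -2.22

-2.22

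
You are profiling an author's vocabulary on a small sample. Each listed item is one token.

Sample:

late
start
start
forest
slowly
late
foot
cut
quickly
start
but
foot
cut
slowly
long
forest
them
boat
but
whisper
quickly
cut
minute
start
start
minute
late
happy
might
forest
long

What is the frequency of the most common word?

Frequencies: start:5, late:3, forest:3, cut:3, slowly:2, foot:2, quickly:2, but:2, long:2, minute:2, them:1, boat:1, whisper:1, happy:1, might:1
Most common: 'start' with frequency 5.

5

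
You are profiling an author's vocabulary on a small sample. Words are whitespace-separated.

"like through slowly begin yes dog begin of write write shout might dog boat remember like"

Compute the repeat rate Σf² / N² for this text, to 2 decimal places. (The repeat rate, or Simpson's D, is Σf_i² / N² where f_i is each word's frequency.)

Frequencies: like:2, begin:2, dog:2, write:2, through:1, slowly:1, yes:1, of:1, shout:1, might:1, boat:1, remember:1
Σf² = 24; N² = 256
Repeat rate = 24 / 256 = 0.09

0.09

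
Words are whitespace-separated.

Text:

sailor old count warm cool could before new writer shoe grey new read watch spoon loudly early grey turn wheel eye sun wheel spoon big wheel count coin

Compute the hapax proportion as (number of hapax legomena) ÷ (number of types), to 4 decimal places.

0.7727

Frequencies: wheel:3, count:2, new:2, grey:2, spoon:2, sailor:1, old:1, warm:1, cool:1, could:1, before:1, writer:1, shoe:1, read:1, watch:1, loudly:1, early:1, turn:1, eye:1, sun:1, … (2 more, each freq 1)
Hapax count = 17; type count = 22.
Ratio = 17 / 22 = 0.7727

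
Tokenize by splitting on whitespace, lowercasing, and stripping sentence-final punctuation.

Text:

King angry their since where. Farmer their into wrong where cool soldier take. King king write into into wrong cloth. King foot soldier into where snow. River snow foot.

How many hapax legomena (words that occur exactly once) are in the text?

8

Frequencies: king:4, into:4, where:3, their:2, wrong:2, soldier:2, foot:2, snow:2, angry:1, since:1, farmer:1, cool:1, take:1, write:1, cloth:1, river:1
Hapax (freq=1): angry, cloth, cool, farmer, river, since, take, write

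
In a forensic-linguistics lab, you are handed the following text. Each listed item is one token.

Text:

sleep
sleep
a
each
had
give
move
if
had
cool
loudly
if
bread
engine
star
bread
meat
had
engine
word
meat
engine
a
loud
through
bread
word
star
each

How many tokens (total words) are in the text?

29

Tokens: sleep, sleep, a, each, had, give, move, if, had, cool, loudly, if, bread, engine, star, bread, meat, had, engine, word, meat, engine, a, loud, through, bread, word, star, each
N = 29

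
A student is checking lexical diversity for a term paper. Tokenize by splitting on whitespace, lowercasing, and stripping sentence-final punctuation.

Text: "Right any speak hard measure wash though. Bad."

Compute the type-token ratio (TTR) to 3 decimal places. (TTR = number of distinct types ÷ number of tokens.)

1.000

N = 8 tokens, V = 8 types.
TTR = V / N = 8 / 8 = 1.000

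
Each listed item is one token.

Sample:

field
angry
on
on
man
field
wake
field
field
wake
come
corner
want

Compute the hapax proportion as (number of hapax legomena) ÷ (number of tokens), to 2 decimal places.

Frequencies: field:4, on:2, wake:2, angry:1, man:1, come:1, corner:1, want:1
Hapax count = 5; token count = 13.
Ratio = 5 / 13 = 0.38

0.38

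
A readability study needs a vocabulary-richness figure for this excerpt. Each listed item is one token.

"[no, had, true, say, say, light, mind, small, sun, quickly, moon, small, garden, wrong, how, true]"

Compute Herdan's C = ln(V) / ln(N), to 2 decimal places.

N = 16, V = 13.
ln(V) = 2.564949, ln(N) = 2.772589
C = 2.564949 / 2.772589 = 0.93

0.93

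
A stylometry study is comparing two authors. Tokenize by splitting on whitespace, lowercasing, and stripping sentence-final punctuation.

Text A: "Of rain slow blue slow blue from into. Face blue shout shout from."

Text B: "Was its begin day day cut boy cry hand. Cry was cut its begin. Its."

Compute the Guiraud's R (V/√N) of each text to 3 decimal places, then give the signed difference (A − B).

0.153

A: V=8, N=13, R=2.219
B: V=8, N=15, R=2.066
Difference = 2.219 − 2.066 = 0.153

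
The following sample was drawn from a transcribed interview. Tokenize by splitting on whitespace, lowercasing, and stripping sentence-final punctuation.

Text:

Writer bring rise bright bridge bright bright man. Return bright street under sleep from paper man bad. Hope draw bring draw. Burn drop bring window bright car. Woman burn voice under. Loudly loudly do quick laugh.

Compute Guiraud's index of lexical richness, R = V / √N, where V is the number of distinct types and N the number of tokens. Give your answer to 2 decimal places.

N = 36, V = 25.
√N = 6.000000
R = 25 / 6.000000 = 4.17

4.17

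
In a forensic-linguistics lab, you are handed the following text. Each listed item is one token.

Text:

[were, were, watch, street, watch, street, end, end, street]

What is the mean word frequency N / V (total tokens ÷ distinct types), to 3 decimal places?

N = 9 tokens, V = 4 types.
Mean frequency = N / V = 9 / 4 = 2.250

2.250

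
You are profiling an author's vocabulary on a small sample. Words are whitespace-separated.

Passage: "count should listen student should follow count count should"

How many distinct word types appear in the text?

5

Distinct types: {count, follow, listen, should, student}
V = 5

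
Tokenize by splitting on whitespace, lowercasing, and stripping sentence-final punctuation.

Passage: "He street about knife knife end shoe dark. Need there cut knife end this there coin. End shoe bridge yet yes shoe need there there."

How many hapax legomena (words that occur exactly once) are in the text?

Frequencies: there:4, knife:3, end:3, shoe:3, need:2, he:1, street:1, about:1, dark:1, cut:1, this:1, coin:1, bridge:1, yet:1, yes:1
Hapax (freq=1): about, bridge, coin, cut, dark, he, street, this, yes, yet

10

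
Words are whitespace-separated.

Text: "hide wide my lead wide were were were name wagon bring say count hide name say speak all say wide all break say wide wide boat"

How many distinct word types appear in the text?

14

Distinct types: {all, boat, break, bring, count, hide, lead, my, name, say, speak, wagon, were, wide}
V = 14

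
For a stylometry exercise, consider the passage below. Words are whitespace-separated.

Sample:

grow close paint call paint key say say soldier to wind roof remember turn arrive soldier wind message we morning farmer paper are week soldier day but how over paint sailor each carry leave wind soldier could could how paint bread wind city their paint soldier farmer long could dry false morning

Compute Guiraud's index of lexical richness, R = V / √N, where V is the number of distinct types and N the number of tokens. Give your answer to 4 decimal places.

4.8536

N = 52, V = 35.
√N = 7.211103
R = 35 / 7.211103 = 4.8536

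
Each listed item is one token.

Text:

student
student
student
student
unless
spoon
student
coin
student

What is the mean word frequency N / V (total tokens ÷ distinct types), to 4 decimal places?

2.2500

N = 9 tokens, V = 4 types.
Mean frequency = N / V = 9 / 4 = 2.2500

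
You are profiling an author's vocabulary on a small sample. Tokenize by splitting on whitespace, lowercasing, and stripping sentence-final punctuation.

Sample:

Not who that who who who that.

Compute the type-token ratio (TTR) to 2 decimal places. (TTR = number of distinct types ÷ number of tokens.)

0.43

N = 7 tokens, V = 3 types.
TTR = V / N = 3 / 7 = 0.43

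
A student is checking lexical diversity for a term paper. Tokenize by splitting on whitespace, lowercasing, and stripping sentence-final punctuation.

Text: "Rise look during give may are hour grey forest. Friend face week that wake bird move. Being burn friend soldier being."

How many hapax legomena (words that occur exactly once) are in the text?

Frequencies: friend:2, being:2, rise:1, look:1, during:1, give:1, may:1, are:1, hour:1, grey:1, forest:1, face:1, week:1, that:1, wake:1, bird:1, move:1, burn:1, soldier:1
Hapax (freq=1): are, bird, burn, during, face, forest, give, grey, hour, look, may, move, rise, soldier, that, wake, week

17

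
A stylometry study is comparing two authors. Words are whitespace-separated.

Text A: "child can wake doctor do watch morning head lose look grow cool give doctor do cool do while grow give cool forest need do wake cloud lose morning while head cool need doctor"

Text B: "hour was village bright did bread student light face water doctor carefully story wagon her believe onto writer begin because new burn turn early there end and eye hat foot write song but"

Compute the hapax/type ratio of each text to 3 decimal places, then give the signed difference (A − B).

-0.647

A: hapax=6, V=17, ratio=0.353
B: hapax=33, V=33, ratio=1.000
Difference = 0.353 − 1.000 = -0.647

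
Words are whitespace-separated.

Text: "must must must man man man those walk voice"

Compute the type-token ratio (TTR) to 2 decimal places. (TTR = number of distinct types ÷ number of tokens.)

0.56

N = 9 tokens, V = 5 types.
TTR = V / N = 5 / 9 = 0.56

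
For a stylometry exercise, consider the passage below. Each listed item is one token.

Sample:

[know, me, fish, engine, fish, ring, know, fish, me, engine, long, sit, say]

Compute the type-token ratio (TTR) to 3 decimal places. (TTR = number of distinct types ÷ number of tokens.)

N = 13 tokens, V = 8 types.
TTR = V / N = 8 / 13 = 0.615

0.615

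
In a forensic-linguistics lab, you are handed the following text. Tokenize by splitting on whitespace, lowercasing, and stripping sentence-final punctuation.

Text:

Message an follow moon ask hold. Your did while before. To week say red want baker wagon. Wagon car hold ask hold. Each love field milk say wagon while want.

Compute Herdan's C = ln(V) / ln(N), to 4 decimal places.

0.9088

N = 30, V = 22.
ln(V) = 3.091042, ln(N) = 3.401197
C = 3.091042 / 3.401197 = 0.9088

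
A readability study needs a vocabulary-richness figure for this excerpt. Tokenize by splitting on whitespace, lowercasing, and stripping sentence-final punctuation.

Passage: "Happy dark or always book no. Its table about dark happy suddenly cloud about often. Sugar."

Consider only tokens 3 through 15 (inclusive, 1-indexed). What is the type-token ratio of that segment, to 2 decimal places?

Segment tokens 3–15: or, always, book, no, its, table, about, dark, happy, suddenly, cloud, about, often
Segment N = 13, segment V = 12.
TTR = 12 / 13 = 0.92

0.92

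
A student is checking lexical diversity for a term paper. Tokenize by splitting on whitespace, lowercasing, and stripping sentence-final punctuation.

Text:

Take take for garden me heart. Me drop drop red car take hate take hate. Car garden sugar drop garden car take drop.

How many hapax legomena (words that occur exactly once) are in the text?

4

Frequencies: take:5, drop:4, garden:3, car:3, me:2, hate:2, for:1, heart:1, red:1, sugar:1
Hapax (freq=1): for, heart, red, sugar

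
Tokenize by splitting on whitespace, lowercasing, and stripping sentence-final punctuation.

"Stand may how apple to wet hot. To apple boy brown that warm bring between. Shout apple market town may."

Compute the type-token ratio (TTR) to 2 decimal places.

0.80

N = 20 tokens, V = 16 types.
TTR = V / N = 16 / 20 = 0.80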